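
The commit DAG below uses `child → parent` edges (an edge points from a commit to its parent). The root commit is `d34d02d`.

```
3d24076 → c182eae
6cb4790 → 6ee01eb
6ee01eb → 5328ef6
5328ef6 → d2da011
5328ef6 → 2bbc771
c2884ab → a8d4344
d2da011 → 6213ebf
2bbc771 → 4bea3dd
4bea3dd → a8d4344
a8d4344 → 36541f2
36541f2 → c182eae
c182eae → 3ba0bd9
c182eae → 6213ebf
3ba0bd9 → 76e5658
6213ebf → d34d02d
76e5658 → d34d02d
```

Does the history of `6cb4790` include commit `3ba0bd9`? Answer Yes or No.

Ancestors of 6cb4790 (commits reachable by following parents): {2bbc771, 36541f2, 3ba0bd9, 4bea3dd, 5328ef6, 6213ebf, 6cb4790, 6ee01eb, 76e5658, a8d4344, c182eae, d2da011, d34d02d}.
3ba0bd9 is in that set, so it is an ancestor of 6cb4790.

Yes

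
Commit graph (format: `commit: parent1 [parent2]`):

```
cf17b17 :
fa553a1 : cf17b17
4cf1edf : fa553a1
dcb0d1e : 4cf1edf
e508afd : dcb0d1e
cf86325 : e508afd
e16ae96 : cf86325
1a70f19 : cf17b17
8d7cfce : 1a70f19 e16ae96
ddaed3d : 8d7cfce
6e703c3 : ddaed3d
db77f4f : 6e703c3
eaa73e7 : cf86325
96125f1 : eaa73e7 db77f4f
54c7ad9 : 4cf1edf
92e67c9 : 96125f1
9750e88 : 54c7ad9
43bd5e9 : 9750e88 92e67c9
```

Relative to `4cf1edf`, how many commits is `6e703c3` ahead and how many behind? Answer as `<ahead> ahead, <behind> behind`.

Reachable from 6e703c3: {1a70f19, 4cf1edf, 6e703c3, 8d7cfce, cf17b17, cf86325, dcb0d1e, ddaed3d, e16ae96, e508afd, fa553a1}.
Reachable from 4cf1edf: {4cf1edf, cf17b17, fa553a1}.
Only in 6e703c3's history (ahead): {1a70f19, 6e703c3, 8d7cfce, cf86325, dcb0d1e, ddaed3d, e16ae96, e508afd} — 8.
Only in 4cf1edf's history (behind): {} — 0.

8 ahead, 0 behind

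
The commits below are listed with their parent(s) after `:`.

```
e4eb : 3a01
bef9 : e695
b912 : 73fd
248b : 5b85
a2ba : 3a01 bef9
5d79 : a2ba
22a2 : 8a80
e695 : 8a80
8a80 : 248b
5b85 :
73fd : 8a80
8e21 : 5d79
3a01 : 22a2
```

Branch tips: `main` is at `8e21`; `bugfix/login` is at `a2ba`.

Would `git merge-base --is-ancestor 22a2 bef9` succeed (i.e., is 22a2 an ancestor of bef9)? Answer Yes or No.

No

Ancestors of bef9: {248b, 5b85, 8a80, bef9, e695}.
22a2 is not in that set, so it is not an ancestor of bef9.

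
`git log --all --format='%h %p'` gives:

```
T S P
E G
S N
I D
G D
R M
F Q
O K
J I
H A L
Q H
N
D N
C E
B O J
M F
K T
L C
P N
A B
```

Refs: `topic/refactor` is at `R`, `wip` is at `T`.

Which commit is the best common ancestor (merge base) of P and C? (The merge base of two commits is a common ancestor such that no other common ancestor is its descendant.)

N

Ancestors of P: {N, P}.
Ancestors of C: {C, D, E, G, N}.
Common ancestors: {N}.
The only common ancestor is N, so it is the merge base.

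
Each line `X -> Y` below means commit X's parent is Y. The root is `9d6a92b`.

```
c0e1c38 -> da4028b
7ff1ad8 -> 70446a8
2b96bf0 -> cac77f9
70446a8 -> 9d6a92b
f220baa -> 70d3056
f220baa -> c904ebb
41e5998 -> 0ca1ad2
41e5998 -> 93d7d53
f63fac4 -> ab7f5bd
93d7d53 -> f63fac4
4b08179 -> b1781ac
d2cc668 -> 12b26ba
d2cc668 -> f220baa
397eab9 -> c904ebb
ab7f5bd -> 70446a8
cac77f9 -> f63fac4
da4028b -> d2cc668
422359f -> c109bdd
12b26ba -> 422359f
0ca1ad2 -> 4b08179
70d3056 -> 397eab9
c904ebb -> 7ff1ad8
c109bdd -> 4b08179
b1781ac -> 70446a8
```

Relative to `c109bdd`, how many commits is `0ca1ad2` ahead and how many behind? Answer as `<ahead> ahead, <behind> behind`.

Reachable from 0ca1ad2: {0ca1ad2, 4b08179, 70446a8, 9d6a92b, b1781ac}.
Reachable from c109bdd: {4b08179, 70446a8, 9d6a92b, b1781ac, c109bdd}.
Only in 0ca1ad2's history (ahead): {0ca1ad2} — 1.
Only in c109bdd's history (behind): {c109bdd} — 1.

1 ahead, 1 behind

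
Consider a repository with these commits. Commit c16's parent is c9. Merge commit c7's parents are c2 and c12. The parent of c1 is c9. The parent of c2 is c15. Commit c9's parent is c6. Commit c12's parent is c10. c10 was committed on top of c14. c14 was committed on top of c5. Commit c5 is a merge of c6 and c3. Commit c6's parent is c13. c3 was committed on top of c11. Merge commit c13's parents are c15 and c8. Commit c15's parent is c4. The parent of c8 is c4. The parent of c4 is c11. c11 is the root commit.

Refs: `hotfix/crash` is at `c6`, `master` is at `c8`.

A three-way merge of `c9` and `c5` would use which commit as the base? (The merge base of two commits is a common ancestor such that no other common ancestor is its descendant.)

Ancestors of c9: {c11, c13, c15, c4, c6, c8, c9}.
Ancestors of c5: {c11, c13, c15, c3, c4, c5, c6, c8}.
Common ancestors: {c11, c13, c15, c4, c6, c8}.
Among these, c6 is not an ancestor of any other common ancestor — it is the merge base.

c6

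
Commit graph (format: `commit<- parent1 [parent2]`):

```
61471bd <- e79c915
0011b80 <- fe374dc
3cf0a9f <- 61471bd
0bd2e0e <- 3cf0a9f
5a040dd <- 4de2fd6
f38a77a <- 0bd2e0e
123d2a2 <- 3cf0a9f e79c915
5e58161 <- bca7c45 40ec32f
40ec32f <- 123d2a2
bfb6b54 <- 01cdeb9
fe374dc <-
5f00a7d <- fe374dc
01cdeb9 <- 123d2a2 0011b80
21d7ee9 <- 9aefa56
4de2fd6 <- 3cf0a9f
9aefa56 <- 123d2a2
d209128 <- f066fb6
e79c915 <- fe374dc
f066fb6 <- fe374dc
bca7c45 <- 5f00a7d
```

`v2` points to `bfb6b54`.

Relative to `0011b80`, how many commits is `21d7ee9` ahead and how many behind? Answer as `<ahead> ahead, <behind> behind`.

Reachable from 21d7ee9: {123d2a2, 21d7ee9, 3cf0a9f, 61471bd, 9aefa56, e79c915, fe374dc}.
Reachable from 0011b80: {0011b80, fe374dc}.
Only in 21d7ee9's history (ahead): {123d2a2, 21d7ee9, 3cf0a9f, 61471bd, 9aefa56, e79c915} — 6.
Only in 0011b80's history (behind): {0011b80} — 1.

6 ahead, 1 behind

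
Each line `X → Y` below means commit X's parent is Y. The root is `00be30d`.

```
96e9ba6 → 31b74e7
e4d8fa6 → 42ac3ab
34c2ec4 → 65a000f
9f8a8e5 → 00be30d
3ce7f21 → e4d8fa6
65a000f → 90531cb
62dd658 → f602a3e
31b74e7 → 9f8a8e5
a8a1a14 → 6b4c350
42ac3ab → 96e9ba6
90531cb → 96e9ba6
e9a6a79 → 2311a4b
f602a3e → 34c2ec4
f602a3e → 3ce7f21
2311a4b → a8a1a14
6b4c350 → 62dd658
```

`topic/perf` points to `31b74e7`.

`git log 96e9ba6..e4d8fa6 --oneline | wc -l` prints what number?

Reachable from e4d8fa6: {00be30d, 31b74e7, 42ac3ab, 96e9ba6, 9f8a8e5, e4d8fa6}.
Reachable from 96e9ba6: {00be30d, 31b74e7, 96e9ba6, 9f8a8e5}.
In e4d8fa6's history but not 96e9ba6's: {42ac3ab, e4d8fa6} — 2 commits.

2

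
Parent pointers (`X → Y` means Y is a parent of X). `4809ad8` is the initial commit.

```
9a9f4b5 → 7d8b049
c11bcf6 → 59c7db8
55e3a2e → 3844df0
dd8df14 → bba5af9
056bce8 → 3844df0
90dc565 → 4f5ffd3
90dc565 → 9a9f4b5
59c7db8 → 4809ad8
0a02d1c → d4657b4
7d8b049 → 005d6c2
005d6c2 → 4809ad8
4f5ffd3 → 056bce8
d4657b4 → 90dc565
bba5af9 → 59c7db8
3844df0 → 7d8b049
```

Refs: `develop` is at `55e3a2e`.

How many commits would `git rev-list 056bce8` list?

Walking parent pointers from 056bce8: reachable set = {005d6c2, 056bce8, 3844df0, 4809ad8, 7d8b049}.
That is 5 commits.

5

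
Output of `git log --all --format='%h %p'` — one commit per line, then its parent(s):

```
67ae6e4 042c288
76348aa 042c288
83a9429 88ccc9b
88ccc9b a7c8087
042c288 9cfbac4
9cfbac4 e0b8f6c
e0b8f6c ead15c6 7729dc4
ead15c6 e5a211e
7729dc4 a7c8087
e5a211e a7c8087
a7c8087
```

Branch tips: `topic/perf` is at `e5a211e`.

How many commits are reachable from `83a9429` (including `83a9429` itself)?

Walking parent pointers from 83a9429: reachable set = {83a9429, 88ccc9b, a7c8087}.
That is 3 commits.

3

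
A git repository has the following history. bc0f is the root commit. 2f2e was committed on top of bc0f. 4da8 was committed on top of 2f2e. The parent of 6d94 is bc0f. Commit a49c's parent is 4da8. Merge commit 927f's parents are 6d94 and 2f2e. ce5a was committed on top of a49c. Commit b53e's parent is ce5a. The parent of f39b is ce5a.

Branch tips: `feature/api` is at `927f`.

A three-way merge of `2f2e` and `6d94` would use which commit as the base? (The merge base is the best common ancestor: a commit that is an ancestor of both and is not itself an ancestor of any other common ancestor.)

Ancestors of 2f2e: {2f2e, bc0f}.
Ancestors of 6d94: {6d94, bc0f}.
Common ancestors: {bc0f}.
The only common ancestor is bc0f, so it is the merge base.

bc0f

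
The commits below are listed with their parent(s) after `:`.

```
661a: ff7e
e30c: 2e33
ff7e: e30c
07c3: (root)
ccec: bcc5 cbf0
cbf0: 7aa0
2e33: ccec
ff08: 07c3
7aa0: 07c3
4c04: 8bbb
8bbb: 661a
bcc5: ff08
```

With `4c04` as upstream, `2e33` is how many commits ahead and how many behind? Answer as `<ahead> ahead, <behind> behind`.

0 ahead, 5 behind

Reachable from 2e33: {07c3, 2e33, 7aa0, bcc5, cbf0, ccec, ff08}.
Reachable from 4c04: {07c3, 2e33, 4c04, 661a, 7aa0, 8bbb, bcc5, cbf0, ccec, e30c, ff08, ff7e}.
Only in 2e33's history (ahead): {} — 0.
Only in 4c04's history (behind): {4c04, 661a, 8bbb, e30c, ff7e} — 5.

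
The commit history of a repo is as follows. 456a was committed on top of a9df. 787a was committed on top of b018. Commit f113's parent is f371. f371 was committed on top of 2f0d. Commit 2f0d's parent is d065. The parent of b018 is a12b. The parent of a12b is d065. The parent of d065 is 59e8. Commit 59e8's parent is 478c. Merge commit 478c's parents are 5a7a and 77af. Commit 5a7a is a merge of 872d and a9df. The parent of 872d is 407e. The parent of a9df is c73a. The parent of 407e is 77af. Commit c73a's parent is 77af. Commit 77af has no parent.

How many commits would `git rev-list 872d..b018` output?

8

Reachable from b018: {407e, 478c, 59e8, 5a7a, 77af, 872d, a12b, a9df, b018, c73a, d065}.
Reachable from 872d: {407e, 77af, 872d}.
In b018's history but not 872d's: {478c, 59e8, 5a7a, a12b, a9df, b018, c73a, d065} — 8 commits.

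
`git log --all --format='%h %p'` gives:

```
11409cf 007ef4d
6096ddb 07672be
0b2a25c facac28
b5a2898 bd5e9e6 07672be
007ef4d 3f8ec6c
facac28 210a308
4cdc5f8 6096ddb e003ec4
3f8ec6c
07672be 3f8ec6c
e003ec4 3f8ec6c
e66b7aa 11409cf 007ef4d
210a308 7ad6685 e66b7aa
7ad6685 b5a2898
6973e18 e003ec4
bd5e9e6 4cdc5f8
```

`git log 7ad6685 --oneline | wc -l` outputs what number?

Walking parent pointers from 7ad6685: reachable set = {07672be, 3f8ec6c, 4cdc5f8, 6096ddb, 7ad6685, b5a2898, bd5e9e6, e003ec4}.
That is 8 commits.

8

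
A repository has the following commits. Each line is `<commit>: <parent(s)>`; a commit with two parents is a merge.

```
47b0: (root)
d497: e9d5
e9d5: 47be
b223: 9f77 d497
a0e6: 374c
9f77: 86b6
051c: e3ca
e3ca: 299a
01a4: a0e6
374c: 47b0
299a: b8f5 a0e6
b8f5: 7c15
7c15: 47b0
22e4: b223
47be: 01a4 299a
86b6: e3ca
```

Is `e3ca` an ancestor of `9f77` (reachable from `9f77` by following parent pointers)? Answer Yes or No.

Ancestors of 9f77 (commits reachable by following parents): {299a, 374c, 47b0, 7c15, 86b6, 9f77, a0e6, b8f5, e3ca}.
e3ca is in that set, so it is an ancestor of 9f77.

Yes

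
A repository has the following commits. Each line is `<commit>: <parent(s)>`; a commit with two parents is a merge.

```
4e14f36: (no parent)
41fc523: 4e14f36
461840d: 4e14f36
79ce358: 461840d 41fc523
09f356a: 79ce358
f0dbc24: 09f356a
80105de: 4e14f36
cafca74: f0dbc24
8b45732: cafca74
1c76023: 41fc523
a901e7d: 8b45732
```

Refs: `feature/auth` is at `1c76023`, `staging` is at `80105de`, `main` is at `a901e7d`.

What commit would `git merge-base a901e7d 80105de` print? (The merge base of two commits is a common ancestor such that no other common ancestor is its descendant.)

4e14f36

Ancestors of a901e7d: {09f356a, 41fc523, 461840d, 4e14f36, 79ce358, 8b45732, a901e7d, cafca74, f0dbc24}.
Ancestors of 80105de: {4e14f36, 80105de}.
Common ancestors: {4e14f36}.
The only common ancestor is 4e14f36, so it is the merge base.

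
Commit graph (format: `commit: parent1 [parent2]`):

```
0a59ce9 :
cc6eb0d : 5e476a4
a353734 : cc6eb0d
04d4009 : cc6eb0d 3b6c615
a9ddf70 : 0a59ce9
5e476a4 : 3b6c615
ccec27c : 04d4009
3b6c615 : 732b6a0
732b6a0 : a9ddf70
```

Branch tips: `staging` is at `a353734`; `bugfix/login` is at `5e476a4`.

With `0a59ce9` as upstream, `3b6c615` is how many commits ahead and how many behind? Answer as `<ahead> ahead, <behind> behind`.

Reachable from 3b6c615: {0a59ce9, 3b6c615, 732b6a0, a9ddf70}.
Reachable from 0a59ce9: {0a59ce9}.
Only in 3b6c615's history (ahead): {3b6c615, 732b6a0, a9ddf70} — 3.
Only in 0a59ce9's history (behind): {} — 0.

3 ahead, 0 behind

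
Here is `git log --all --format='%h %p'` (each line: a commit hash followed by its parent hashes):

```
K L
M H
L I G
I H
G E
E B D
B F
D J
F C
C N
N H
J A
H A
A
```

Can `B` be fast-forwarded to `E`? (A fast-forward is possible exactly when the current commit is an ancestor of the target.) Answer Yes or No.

A fast-forward from B to E is possible iff B is an ancestor of E.
Ancestors of E: {A, B, C, D, E, F, H, J, N}.
B is among them, so fast-forward is possible.

Yes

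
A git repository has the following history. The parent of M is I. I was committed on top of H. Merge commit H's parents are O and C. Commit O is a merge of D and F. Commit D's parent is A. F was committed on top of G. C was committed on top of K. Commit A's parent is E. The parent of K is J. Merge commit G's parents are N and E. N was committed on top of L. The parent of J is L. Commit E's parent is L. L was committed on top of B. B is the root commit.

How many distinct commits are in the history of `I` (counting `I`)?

14

Walking parent pointers from I: reachable set = {A, B, C, D, E, F, G, H, I, J, K, L, N, O}.
That is 14 commits.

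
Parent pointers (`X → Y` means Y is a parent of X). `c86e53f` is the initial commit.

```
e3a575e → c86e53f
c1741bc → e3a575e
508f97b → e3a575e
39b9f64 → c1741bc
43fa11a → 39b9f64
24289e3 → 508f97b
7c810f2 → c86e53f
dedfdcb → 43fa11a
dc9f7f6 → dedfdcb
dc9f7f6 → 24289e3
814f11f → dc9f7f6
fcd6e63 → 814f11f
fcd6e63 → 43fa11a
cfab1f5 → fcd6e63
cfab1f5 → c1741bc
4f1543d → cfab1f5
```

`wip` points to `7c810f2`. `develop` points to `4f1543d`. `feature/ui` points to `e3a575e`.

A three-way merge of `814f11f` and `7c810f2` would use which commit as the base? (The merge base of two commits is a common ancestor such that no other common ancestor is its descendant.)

Ancestors of 814f11f: {24289e3, 39b9f64, 43fa11a, 508f97b, 814f11f, c1741bc, c86e53f, dc9f7f6, dedfdcb, e3a575e}.
Ancestors of 7c810f2: {7c810f2, c86e53f}.
Common ancestors: {c86e53f}.
The only common ancestor is c86e53f, so it is the merge base.

c86e53f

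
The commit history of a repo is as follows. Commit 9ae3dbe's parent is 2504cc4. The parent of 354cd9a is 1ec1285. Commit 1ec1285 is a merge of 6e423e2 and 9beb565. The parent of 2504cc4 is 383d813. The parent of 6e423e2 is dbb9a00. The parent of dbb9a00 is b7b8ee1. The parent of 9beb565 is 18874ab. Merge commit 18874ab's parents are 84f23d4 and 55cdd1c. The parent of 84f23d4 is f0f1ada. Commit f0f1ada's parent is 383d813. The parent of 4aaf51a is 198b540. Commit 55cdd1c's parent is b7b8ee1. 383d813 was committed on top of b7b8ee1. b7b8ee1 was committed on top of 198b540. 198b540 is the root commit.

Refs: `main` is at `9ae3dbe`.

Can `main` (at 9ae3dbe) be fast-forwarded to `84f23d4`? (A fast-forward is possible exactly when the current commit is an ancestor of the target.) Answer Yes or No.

No

A fast-forward from 9ae3dbe to 84f23d4 is possible iff 9ae3dbe is an ancestor of 84f23d4.
Ancestors of 84f23d4: {198b540, 383d813, 84f23d4, b7b8ee1, f0f1ada}.
9ae3dbe is not among them, so fast-forward is not possible.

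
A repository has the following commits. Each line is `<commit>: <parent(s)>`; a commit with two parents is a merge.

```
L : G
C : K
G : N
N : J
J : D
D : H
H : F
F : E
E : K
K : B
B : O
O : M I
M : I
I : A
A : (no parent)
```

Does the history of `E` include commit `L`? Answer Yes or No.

No

Ancestors of E: {A, B, E, I, K, M, O}.
L is not in that set, so it is not an ancestor of E.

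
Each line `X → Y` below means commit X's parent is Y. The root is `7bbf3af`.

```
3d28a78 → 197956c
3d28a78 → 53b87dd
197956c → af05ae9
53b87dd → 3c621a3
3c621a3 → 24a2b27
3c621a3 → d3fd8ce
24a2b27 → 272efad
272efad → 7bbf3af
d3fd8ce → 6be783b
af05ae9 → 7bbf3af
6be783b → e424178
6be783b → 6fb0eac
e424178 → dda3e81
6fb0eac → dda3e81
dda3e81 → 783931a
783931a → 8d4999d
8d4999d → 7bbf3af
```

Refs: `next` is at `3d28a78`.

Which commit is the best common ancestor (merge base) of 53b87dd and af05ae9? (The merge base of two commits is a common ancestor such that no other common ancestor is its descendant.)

Ancestors of 53b87dd: {24a2b27, 272efad, 3c621a3, 53b87dd, 6be783b, 6fb0eac, 783931a, 7bbf3af, 8d4999d, d3fd8ce, dda3e81, e424178}.
Ancestors of af05ae9: {7bbf3af, af05ae9}.
Common ancestors: {7bbf3af}.
The only common ancestor is 7bbf3af, so it is the merge base.

7bbf3af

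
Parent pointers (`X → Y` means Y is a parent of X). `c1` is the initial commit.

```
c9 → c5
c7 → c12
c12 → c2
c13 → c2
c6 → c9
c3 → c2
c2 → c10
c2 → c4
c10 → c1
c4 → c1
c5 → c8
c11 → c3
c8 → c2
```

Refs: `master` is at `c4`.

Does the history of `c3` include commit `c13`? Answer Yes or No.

No

Ancestors of c3: {c1, c10, c2, c3, c4}.
c13 is not in that set, so it is not an ancestor of c3.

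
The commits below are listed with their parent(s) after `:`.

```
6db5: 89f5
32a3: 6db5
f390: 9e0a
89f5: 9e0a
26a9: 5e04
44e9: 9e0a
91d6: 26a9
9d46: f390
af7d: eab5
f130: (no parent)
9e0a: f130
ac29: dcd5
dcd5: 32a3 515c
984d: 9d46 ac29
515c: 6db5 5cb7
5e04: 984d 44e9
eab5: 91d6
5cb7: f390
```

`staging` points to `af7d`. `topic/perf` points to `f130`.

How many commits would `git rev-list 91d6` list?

16

Walking parent pointers from 91d6: reachable set = {26a9, 32a3, 44e9, 515c, 5cb7, 5e04, 6db5, 89f5, 91d6, 984d, 9d46, 9e0a, ac29, dcd5, f130, f390}.
That is 16 commits.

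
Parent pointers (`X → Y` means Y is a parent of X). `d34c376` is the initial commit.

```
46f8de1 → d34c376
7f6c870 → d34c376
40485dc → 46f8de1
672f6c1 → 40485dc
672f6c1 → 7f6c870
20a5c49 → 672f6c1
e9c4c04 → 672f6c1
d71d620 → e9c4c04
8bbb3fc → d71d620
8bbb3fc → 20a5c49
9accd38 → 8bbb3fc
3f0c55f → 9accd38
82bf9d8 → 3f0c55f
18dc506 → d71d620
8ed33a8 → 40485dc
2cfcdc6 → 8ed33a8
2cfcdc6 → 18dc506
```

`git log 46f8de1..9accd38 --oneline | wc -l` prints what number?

Reachable from 9accd38: {20a5c49, 40485dc, 46f8de1, 672f6c1, 7f6c870, 8bbb3fc, 9accd38, d34c376, d71d620, e9c4c04}.
Reachable from 46f8de1: {46f8de1, d34c376}.
In 9accd38's history but not 46f8de1's: {20a5c49, 40485dc, 672f6c1, 7f6c870, 8bbb3fc, 9accd38, d71d620, e9c4c04} — 8 commits.

8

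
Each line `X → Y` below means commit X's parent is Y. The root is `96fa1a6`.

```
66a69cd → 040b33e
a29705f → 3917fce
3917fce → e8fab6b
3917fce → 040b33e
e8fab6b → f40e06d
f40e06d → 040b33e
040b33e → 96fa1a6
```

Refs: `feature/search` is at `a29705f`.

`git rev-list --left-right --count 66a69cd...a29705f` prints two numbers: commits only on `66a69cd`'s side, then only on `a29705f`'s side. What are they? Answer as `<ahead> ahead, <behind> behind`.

1 ahead, 4 behind

Reachable from 66a69cd: {040b33e, 66a69cd, 96fa1a6}.
Reachable from a29705f: {040b33e, 3917fce, 96fa1a6, a29705f, e8fab6b, f40e06d}.
Only in 66a69cd's history (ahead): {66a69cd} — 1.
Only in a29705f's history (behind): {3917fce, a29705f, e8fab6b, f40e06d} — 4.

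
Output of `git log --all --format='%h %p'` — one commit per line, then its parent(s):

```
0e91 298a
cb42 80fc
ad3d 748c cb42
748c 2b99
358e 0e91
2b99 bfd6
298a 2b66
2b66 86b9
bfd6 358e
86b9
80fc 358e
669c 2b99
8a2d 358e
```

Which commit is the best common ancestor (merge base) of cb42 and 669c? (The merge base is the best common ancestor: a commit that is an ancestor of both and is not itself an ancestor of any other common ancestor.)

Ancestors of cb42: {0e91, 298a, 2b66, 358e, 80fc, 86b9, cb42}.
Ancestors of 669c: {0e91, 298a, 2b66, 2b99, 358e, 669c, 86b9, bfd6}.
Common ancestors: {0e91, 298a, 2b66, 358e, 86b9}.
Among these, 358e is not an ancestor of any other common ancestor — it is the merge base.

358e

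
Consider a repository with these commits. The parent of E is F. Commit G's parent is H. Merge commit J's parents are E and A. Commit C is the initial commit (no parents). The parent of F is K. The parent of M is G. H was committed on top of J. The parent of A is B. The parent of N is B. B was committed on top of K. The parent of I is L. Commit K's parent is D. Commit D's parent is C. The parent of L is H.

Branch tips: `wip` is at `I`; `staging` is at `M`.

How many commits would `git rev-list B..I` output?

Reachable from I: {A, B, C, D, E, F, H, I, J, K, L}.
Reachable from B: {B, C, D, K}.
In I's history but not B's: {A, E, F, H, I, J, L} — 7 commits.

7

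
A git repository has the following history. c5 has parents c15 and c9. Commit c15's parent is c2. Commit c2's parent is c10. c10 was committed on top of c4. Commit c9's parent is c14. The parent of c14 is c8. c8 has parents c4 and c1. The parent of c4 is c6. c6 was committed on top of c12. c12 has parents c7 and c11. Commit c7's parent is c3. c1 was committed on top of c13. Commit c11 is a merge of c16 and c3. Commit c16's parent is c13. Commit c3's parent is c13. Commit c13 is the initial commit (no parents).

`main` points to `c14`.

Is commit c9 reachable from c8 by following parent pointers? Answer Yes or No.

No

Ancestors of c8: {c1, c11, c12, c13, c16, c3, c4, c6, c7, c8}.
c9 is not in that set, so it is not an ancestor of c8.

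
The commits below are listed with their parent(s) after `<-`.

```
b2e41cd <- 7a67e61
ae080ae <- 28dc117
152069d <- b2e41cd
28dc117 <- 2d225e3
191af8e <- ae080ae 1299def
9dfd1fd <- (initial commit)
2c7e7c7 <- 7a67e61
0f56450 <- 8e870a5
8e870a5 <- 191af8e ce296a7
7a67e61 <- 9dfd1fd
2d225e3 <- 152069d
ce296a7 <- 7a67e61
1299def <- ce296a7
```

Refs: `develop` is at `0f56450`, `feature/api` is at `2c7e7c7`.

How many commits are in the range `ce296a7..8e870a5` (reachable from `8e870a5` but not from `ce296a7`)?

Reachable from 8e870a5: {1299def, 152069d, 191af8e, 28dc117, 2d225e3, 7a67e61, 8e870a5, 9dfd1fd, ae080ae, b2e41cd, ce296a7}.
Reachable from ce296a7: {7a67e61, 9dfd1fd, ce296a7}.
In 8e870a5's history but not ce296a7's: {1299def, 152069d, 191af8e, 28dc117, 2d225e3, 8e870a5, ae080ae, b2e41cd} — 8 commits.

8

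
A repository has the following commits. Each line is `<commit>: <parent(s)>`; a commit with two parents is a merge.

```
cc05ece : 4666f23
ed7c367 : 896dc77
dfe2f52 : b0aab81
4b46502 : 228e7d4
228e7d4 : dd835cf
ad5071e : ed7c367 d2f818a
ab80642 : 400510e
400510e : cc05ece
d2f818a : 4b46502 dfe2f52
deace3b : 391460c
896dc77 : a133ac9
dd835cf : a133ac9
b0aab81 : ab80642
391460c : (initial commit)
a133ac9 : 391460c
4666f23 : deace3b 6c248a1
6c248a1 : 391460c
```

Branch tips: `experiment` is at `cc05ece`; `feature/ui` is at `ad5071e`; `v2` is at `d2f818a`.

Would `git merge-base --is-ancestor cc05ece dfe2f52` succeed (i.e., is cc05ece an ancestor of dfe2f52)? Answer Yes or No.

Ancestors of dfe2f52 (commits reachable by following parents): {391460c, 400510e, 4666f23, 6c248a1, ab80642, b0aab81, cc05ece, deace3b, dfe2f52}.
cc05ece is in that set, so it is an ancestor of dfe2f52.

Yes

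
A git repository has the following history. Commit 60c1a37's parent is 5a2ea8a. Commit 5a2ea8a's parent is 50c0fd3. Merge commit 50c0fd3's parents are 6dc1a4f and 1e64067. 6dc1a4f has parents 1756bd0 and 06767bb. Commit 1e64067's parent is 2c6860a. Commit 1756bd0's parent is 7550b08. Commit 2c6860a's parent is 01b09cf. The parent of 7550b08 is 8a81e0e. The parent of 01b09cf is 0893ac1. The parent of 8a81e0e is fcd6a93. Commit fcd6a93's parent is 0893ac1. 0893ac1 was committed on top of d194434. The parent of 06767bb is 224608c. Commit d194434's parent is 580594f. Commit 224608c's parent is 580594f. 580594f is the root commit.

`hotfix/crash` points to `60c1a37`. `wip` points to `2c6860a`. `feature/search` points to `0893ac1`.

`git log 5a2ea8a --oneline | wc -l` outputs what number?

Walking parent pointers from 5a2ea8a: reachable set = {01b09cf, 06767bb, 0893ac1, 1756bd0, 1e64067, 224608c, 2c6860a, 50c0fd3, 580594f, 5a2ea8a, 6dc1a4f, 7550b08, 8a81e0e, d194434, fcd6a93}.
That is 15 commits.

15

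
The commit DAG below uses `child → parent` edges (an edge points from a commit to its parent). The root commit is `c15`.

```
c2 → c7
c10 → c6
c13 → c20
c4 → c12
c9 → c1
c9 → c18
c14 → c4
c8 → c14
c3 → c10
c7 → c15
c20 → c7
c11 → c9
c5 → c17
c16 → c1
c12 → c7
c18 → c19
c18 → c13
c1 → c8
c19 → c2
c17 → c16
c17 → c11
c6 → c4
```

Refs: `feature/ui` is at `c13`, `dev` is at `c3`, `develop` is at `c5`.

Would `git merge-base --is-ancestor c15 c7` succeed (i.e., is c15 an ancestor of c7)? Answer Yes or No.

Ancestors of c7 (commits reachable by following parents): {c15, c7}.
c15 is in that set, so it is an ancestor of c7.

Yes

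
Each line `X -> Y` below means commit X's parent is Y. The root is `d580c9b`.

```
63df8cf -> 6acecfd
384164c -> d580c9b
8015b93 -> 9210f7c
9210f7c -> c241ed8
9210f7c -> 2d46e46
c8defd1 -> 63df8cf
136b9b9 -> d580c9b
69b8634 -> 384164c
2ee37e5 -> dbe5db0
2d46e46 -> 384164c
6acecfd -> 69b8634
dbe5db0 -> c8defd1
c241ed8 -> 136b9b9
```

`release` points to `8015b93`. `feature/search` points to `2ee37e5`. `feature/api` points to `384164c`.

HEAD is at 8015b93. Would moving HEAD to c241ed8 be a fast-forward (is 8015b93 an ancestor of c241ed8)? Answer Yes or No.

No

A fast-forward from 8015b93 to c241ed8 is possible iff 8015b93 is an ancestor of c241ed8.
Ancestors of c241ed8: {136b9b9, c241ed8, d580c9b}.
8015b93 is not among them, so fast-forward is not possible.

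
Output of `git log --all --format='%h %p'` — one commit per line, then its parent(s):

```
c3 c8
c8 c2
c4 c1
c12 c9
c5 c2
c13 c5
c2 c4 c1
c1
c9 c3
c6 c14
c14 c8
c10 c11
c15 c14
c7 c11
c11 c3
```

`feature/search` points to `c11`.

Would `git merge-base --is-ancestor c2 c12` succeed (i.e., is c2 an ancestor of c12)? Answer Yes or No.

Ancestors of c12 (commits reachable by following parents): {c1, c12, c2, c3, c4, c8, c9}.
c2 is in that set, so it is an ancestor of c12.

Yes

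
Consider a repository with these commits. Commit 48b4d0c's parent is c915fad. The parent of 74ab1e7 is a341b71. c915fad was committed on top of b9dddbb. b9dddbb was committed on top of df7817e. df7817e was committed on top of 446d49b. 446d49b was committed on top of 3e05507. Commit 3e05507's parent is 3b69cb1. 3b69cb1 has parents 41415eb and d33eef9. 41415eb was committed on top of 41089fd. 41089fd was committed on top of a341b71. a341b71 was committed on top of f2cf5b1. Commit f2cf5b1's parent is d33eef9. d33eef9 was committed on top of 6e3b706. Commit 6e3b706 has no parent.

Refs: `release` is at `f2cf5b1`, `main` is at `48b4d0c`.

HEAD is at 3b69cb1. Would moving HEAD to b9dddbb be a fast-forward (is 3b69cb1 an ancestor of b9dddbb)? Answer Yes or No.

Yes

A fast-forward from 3b69cb1 to b9dddbb is possible iff 3b69cb1 is an ancestor of b9dddbb.
Ancestors of b9dddbb: {3b69cb1, 3e05507, 41089fd, 41415eb, 446d49b, 6e3b706, a341b71, b9dddbb, d33eef9, df7817e, f2cf5b1}.
3b69cb1 is among them, so fast-forward is possible.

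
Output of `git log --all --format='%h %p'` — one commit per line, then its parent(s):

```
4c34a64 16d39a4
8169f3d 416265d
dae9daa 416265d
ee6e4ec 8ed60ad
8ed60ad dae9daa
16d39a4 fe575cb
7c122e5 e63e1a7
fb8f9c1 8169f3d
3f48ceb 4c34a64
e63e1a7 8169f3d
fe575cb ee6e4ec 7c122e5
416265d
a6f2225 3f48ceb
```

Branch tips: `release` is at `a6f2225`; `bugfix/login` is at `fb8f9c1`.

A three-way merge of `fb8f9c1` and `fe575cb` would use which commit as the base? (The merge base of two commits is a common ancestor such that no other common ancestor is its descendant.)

8169f3d

Ancestors of fb8f9c1: {416265d, 8169f3d, fb8f9c1}.
Ancestors of fe575cb: {416265d, 7c122e5, 8169f3d, 8ed60ad, dae9daa, e63e1a7, ee6e4ec, fe575cb}.
Common ancestors: {416265d, 8169f3d}.
Among these, 8169f3d is not an ancestor of any other common ancestor — it is the merge base.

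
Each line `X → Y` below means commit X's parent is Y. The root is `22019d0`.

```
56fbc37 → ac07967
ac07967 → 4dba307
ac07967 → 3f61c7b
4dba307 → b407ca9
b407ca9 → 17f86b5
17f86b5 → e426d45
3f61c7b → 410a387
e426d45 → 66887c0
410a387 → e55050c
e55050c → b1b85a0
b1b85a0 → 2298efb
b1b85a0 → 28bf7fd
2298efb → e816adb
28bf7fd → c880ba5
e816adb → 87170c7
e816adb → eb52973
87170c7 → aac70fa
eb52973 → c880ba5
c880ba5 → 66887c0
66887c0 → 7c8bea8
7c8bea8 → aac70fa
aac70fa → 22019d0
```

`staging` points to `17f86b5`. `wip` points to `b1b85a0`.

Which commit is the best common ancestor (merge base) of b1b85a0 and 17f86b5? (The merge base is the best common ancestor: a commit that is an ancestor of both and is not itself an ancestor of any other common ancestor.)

66887c0

Ancestors of b1b85a0: {22019d0, 2298efb, 28bf7fd, 66887c0, 7c8bea8, 87170c7, aac70fa, b1b85a0, c880ba5, e816adb, eb52973}.
Ancestors of 17f86b5: {17f86b5, 22019d0, 66887c0, 7c8bea8, aac70fa, e426d45}.
Common ancestors: {22019d0, 66887c0, 7c8bea8, aac70fa}.
Among these, 66887c0 is not an ancestor of any other common ancestor — it is the merge base.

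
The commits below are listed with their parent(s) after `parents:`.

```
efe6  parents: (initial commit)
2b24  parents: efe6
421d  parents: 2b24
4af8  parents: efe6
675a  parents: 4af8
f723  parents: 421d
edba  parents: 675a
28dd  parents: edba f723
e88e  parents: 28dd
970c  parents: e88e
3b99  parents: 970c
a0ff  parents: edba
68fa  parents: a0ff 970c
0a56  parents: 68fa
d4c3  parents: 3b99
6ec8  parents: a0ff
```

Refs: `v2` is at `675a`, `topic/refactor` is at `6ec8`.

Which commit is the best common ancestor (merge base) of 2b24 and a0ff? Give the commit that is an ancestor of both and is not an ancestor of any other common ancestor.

Ancestors of 2b24: {2b24, efe6}.
Ancestors of a0ff: {4af8, 675a, a0ff, edba, efe6}.
Common ancestors: {efe6}.
The only common ancestor is efe6, so it is the merge base.

efe6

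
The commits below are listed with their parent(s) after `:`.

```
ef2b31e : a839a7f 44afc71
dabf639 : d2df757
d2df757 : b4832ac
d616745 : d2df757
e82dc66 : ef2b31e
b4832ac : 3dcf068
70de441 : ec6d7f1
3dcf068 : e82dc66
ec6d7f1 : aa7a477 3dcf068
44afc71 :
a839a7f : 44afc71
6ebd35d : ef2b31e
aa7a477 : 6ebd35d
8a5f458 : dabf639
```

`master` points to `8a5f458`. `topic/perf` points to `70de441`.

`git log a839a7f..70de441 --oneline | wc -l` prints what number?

Reachable from 70de441: {3dcf068, 44afc71, 6ebd35d, 70de441, a839a7f, aa7a477, e82dc66, ec6d7f1, ef2b31e}.
Reachable from a839a7f: {44afc71, a839a7f}.
In 70de441's history but not a839a7f's: {3dcf068, 6ebd35d, 70de441, aa7a477, e82dc66, ec6d7f1, ef2b31e} — 7 commits.

7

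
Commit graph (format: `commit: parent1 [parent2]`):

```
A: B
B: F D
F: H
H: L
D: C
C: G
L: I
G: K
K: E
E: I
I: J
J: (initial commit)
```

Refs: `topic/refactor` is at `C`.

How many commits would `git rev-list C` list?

6

Walking parent pointers from C: reachable set = {C, E, G, I, J, K}.
That is 6 commits.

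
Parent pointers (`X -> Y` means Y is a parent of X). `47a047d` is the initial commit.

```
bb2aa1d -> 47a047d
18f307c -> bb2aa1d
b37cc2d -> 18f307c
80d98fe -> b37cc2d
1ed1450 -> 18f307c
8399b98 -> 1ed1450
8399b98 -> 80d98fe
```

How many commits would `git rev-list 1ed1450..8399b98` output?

3

Reachable from 8399b98: {18f307c, 1ed1450, 47a047d, 80d98fe, 8399b98, b37cc2d, bb2aa1d}.
Reachable from 1ed1450: {18f307c, 1ed1450, 47a047d, bb2aa1d}.
In 8399b98's history but not 1ed1450's: {80d98fe, 8399b98, b37cc2d} — 3 commits.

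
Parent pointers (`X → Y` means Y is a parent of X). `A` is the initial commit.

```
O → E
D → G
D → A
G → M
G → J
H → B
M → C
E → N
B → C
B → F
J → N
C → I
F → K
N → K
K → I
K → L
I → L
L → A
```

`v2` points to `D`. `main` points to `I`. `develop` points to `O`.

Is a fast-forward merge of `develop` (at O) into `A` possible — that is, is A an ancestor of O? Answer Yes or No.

Yes

A fast-forward from A to O is possible iff A is an ancestor of O.
Ancestors of O: {A, E, I, K, L, N, O}.
A is among them, so fast-forward is possible.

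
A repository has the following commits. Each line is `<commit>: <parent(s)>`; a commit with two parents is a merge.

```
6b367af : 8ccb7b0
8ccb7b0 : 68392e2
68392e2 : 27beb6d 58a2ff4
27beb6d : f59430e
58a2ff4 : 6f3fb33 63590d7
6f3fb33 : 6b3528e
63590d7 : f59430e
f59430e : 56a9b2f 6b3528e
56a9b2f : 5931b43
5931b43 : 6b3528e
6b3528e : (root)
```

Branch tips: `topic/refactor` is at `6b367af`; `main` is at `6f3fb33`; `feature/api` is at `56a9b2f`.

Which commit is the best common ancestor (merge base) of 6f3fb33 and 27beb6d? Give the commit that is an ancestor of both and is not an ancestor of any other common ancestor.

6b3528e

Ancestors of 6f3fb33: {6b3528e, 6f3fb33}.
Ancestors of 27beb6d: {27beb6d, 56a9b2f, 5931b43, 6b3528e, f59430e}.
Common ancestors: {6b3528e}.
The only common ancestor is 6b3528e, so it is the merge base.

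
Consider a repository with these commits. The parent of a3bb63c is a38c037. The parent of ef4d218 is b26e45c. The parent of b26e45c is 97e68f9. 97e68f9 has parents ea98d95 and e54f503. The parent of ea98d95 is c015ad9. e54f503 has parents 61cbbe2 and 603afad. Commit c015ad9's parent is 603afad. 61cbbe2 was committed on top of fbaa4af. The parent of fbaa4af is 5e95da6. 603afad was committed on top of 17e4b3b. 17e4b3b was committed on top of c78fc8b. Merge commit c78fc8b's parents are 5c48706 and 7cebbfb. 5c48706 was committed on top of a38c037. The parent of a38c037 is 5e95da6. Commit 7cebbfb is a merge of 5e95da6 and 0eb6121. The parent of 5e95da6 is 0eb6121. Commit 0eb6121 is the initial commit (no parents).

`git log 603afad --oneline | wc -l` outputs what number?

Walking parent pointers from 603afad: reachable set = {0eb6121, 17e4b3b, 5c48706, 5e95da6, 603afad, 7cebbfb, a38c037, c78fc8b}.
That is 8 commits.

8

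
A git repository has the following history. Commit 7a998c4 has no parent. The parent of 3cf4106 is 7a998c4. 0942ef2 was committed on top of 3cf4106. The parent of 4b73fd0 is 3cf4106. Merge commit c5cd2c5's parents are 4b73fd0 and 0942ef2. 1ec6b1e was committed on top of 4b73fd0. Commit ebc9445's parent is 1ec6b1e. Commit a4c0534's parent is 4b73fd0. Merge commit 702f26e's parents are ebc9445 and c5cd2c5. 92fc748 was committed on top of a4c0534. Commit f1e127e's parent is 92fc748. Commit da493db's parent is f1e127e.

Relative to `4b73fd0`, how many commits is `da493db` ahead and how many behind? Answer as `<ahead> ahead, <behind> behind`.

Reachable from da493db: {3cf4106, 4b73fd0, 7a998c4, 92fc748, a4c0534, da493db, f1e127e}.
Reachable from 4b73fd0: {3cf4106, 4b73fd0, 7a998c4}.
Only in da493db's history (ahead): {92fc748, a4c0534, da493db, f1e127e} — 4.
Only in 4b73fd0's history (behind): {} — 0.

4 ahead, 0 behind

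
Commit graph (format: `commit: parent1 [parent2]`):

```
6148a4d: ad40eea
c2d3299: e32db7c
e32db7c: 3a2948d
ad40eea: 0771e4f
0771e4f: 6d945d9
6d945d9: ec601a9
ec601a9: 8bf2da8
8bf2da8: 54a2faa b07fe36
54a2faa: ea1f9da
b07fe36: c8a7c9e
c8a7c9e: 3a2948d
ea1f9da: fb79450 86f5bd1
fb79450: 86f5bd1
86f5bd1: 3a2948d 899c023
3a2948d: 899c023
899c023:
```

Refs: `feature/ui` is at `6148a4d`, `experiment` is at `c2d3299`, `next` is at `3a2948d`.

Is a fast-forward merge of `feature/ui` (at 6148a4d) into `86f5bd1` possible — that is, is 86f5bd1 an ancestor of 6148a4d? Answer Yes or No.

A fast-forward from 86f5bd1 to 6148a4d is possible iff 86f5bd1 is an ancestor of 6148a4d.
Ancestors of 6148a4d: {0771e4f, 3a2948d, 54a2faa, 6148a4d, 6d945d9, 86f5bd1, 899c023, 8bf2da8, ad40eea, b07fe36, c8a7c9e, ea1f9da, ec601a9, fb79450}.
86f5bd1 is among them, so fast-forward is possible.

Yes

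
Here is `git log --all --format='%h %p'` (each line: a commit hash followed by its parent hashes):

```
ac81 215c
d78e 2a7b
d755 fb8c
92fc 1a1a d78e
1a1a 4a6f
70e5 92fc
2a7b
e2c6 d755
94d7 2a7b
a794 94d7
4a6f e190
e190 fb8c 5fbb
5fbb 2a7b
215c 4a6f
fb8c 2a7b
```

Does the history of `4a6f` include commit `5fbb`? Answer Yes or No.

Yes

Ancestors of 4a6f (commits reachable by following parents): {2a7b, 4a6f, 5fbb, e190, fb8c}.
5fbb is in that set, so it is an ancestor of 4a6f.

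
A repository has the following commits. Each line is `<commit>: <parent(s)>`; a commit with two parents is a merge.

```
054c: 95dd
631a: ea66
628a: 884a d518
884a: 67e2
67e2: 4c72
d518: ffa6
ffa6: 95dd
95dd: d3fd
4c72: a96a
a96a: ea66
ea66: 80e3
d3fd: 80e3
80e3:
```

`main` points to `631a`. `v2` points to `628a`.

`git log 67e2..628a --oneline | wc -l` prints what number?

6

Reachable from 628a: {4c72, 628a, 67e2, 80e3, 884a, 95dd, a96a, d3fd, d518, ea66, ffa6}.
Reachable from 67e2: {4c72, 67e2, 80e3, a96a, ea66}.
In 628a's history but not 67e2's: {628a, 884a, 95dd, d3fd, d518, ffa6} — 6 commits.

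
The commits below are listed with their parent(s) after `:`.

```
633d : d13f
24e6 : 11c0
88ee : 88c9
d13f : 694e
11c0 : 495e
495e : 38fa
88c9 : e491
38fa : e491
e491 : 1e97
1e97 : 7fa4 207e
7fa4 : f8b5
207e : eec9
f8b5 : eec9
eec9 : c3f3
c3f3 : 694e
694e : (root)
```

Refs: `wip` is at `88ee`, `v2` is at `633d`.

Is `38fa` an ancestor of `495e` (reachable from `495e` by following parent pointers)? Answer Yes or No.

Yes

Ancestors of 495e (commits reachable by following parents): {1e97, 207e, 38fa, 495e, 694e, 7fa4, c3f3, e491, eec9, f8b5}.
38fa is in that set, so it is an ancestor of 495e.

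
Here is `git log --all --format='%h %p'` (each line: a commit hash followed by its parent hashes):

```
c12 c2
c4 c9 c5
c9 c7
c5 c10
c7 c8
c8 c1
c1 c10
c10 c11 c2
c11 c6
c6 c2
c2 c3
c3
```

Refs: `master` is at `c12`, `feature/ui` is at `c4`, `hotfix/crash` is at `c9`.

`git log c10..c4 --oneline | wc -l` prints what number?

Reachable from c4: {c1, c10, c11, c2, c3, c4, c5, c6, c7, c8, c9}.
Reachable from c10: {c10, c11, c2, c3, c6}.
In c4's history but not c10's: {c1, c4, c5, c7, c8, c9} — 6 commits.

6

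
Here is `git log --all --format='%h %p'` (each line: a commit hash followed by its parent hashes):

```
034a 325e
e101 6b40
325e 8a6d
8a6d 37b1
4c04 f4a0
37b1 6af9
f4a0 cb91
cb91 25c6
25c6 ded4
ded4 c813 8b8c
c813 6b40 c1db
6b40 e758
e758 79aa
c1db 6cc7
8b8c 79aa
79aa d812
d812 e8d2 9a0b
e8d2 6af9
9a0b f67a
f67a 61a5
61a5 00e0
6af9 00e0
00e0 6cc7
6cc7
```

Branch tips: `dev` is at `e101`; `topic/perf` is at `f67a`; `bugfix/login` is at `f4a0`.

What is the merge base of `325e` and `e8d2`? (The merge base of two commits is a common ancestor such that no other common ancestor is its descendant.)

6af9

Ancestors of 325e: {00e0, 325e, 37b1, 6af9, 6cc7, 8a6d}.
Ancestors of e8d2: {00e0, 6af9, 6cc7, e8d2}.
Common ancestors: {00e0, 6af9, 6cc7}.
Among these, 6af9 is not an ancestor of any other common ancestor — it is the merge base.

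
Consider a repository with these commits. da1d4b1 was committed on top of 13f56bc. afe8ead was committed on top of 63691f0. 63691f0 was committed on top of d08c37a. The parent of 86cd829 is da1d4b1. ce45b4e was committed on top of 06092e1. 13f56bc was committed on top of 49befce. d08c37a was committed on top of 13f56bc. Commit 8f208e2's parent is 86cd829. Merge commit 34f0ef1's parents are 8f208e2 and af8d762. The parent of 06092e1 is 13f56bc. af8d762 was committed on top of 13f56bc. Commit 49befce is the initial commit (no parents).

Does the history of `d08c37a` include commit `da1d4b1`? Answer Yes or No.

No

Ancestors of d08c37a: {13f56bc, 49befce, d08c37a}.
da1d4b1 is not in that set, so it is not an ancestor of d08c37a.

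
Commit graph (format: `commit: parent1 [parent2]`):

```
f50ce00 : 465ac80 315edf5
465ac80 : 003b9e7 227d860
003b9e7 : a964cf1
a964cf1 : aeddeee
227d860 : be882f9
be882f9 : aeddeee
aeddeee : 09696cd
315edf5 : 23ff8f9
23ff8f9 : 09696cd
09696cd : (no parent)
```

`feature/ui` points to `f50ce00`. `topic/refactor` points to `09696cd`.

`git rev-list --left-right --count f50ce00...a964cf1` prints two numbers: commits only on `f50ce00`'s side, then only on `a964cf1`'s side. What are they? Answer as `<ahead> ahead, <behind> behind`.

7 ahead, 0 behind

Reachable from f50ce00: {003b9e7, 09696cd, 227d860, 23ff8f9, 315edf5, 465ac80, a964cf1, aeddeee, be882f9, f50ce00}.
Reachable from a964cf1: {09696cd, a964cf1, aeddeee}.
Only in f50ce00's history (ahead): {003b9e7, 227d860, 23ff8f9, 315edf5, 465ac80, be882f9, f50ce00} — 7.
Only in a964cf1's history (behind): {} — 0.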